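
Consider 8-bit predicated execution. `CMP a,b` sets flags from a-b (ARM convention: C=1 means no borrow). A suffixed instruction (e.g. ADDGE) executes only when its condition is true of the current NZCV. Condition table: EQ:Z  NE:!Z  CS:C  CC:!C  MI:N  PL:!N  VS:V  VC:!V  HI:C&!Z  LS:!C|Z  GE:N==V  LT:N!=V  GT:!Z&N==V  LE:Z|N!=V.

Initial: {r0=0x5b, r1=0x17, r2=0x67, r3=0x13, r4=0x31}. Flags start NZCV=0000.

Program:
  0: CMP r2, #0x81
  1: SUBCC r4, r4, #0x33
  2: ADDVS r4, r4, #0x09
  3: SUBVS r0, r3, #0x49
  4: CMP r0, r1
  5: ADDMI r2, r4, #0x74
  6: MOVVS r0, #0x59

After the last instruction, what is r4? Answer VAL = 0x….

VAL = 0x07

[0] flags=1001 → (cmp)
[1] flags=1001 CC?T → r4=0xfe
[2] flags=1001 VS?T → r4=0x07
[3] flags=1001 VS?T → r0=0xca
[4] flags=1010 → (cmp)
[5] flags=1010 MI?T → r2=0x7b
[6] flags=1010 VS?F → skip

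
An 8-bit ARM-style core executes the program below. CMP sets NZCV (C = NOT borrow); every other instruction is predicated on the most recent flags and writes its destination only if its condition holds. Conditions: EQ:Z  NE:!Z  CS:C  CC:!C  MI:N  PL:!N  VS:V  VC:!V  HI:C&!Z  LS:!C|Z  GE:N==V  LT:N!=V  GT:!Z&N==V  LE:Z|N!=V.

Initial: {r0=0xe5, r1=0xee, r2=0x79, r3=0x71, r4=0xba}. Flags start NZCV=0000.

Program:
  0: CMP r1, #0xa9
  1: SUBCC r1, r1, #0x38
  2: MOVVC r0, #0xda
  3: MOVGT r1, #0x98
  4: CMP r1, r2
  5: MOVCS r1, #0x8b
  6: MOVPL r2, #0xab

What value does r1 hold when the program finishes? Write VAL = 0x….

0: ✓ CMP  NZCV=0010
1: · SUBCC
2: ✓ MOVVC  r0←0xda
3: ✓ MOVGT  r1←0x98
4: ✓ CMP  NZCV=0011
5: ✓ MOVCS  r1←0x8b
6: ✓ MOVPL  r2←0xab

VAL = 0x8b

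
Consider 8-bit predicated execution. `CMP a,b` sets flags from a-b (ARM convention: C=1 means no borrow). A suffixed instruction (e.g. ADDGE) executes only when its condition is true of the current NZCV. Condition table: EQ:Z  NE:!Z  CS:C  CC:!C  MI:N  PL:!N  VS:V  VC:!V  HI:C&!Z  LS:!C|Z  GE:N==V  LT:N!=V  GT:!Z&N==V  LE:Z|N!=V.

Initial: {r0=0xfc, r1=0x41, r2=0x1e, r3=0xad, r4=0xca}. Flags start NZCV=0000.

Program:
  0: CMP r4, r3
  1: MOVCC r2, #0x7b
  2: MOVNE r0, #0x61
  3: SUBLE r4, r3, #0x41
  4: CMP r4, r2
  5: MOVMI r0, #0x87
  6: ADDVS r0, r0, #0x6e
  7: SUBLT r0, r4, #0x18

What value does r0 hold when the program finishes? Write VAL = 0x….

[0] flags=0010 → (cmp)
[1] flags=0010 CC?F → skip
[2] flags=0010 NE?T → r0=0x61
[3] flags=0010 LE?F → skip
[4] flags=1010 → (cmp)
[5] flags=1010 MI?T → r0=0x87
[6] flags=1010 VS?F → skip
[7] flags=1010 LT?T → r0=0xb2

VAL = 0xb2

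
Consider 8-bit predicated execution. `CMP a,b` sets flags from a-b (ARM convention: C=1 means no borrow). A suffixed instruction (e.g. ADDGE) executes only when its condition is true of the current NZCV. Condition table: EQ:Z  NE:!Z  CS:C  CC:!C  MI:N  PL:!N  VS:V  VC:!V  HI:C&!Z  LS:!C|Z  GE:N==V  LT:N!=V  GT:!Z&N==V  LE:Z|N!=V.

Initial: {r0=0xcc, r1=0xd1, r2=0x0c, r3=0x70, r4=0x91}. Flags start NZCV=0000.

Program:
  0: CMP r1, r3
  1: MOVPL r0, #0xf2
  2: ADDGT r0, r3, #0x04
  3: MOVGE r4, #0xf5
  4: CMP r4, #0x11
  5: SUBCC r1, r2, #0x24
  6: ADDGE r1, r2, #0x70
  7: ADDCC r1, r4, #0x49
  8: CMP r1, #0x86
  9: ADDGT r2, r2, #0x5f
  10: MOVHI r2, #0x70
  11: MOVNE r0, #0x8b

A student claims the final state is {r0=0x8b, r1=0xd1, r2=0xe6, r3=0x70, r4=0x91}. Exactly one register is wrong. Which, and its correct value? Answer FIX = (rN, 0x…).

FIX = (r2, 0x70)

[0] flags=0011 → (cmp)
[1] flags=0011 PL?T → r0=0xf2
[2] flags=0011 GT?F → skip
[3] flags=0011 GE?F → skip
[4] flags=1010 → (cmp)
[5] flags=1010 CC?F → skip
[6] flags=1010 GE?F → skip
[7] flags=1010 CC?F → skip
[8] flags=0010 → (cmp)
[9] flags=0010 GT?T → r2=0x6b
[10] flags=0010 HI?T → r2=0x70
[11] flags=0010 NE?T → r0=0x8b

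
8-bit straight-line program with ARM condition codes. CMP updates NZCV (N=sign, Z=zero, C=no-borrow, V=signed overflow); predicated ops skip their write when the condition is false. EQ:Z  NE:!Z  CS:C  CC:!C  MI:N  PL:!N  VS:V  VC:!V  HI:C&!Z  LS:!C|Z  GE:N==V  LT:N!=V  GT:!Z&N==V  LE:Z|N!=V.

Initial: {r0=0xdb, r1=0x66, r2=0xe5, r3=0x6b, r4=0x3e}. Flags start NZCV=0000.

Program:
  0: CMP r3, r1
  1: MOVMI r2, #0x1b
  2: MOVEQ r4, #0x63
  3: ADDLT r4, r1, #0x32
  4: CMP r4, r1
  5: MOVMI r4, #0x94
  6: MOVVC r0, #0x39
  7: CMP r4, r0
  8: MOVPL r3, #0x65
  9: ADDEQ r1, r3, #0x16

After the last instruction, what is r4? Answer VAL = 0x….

VAL = 0x94

[0] flags=0010 → (cmp)
[1] flags=0010 MI?F → skip
[2] flags=0010 EQ?F → skip
[3] flags=0010 LT?F → skip
[4] flags=1000 → (cmp)
[5] flags=1000 MI?T → r4=0x94
[6] flags=1000 VC?T → r0=0x39
[7] flags=0011 → (cmp)
[8] flags=0011 PL?T → r3=0x65
[9] flags=0011 EQ?F → skip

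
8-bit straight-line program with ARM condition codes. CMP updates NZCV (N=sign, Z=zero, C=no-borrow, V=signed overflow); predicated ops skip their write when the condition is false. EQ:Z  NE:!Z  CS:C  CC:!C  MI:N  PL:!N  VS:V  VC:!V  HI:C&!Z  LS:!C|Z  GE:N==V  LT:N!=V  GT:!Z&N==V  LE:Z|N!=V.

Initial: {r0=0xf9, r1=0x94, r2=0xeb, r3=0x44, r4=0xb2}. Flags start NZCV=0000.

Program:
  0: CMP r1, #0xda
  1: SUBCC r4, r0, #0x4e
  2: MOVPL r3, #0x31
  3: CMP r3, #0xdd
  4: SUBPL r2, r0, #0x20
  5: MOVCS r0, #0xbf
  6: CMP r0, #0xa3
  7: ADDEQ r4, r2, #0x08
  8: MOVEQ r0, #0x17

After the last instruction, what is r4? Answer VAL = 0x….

VAL = 0xab

[0] flags=1000 → (cmp)
[1] flags=1000 CC?T → r4=0xab
[2] flags=1000 PL?F → skip
[3] flags=0000 → (cmp)
[4] flags=0000 PL?T → r2=0xd9
[5] flags=0000 CS?F → skip
[6] flags=0010 → (cmp)
[7] flags=0010 EQ?F → skip
[8] flags=0010 EQ?F → skip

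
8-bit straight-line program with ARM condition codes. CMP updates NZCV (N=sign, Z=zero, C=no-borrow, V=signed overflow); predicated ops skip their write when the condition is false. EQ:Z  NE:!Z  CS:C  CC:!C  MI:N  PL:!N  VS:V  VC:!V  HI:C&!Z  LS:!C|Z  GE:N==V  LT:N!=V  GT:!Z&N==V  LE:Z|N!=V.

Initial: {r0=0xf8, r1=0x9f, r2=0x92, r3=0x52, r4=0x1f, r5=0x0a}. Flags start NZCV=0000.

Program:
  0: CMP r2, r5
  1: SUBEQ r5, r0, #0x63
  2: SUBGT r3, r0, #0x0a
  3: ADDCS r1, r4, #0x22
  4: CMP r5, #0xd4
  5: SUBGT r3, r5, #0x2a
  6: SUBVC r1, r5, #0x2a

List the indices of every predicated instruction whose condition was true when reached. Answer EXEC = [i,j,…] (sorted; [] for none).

0: ✓ CMP  NZCV=1010
1: · SUBEQ
2: · SUBGT
3: ✓ ADDCS  r1←0x41
4: ✓ CMP  NZCV=0000
5: ✓ SUBGT  r3←0xe0
6: ✓ SUBVC  r1←0xe0

EXEC = [3,5,6]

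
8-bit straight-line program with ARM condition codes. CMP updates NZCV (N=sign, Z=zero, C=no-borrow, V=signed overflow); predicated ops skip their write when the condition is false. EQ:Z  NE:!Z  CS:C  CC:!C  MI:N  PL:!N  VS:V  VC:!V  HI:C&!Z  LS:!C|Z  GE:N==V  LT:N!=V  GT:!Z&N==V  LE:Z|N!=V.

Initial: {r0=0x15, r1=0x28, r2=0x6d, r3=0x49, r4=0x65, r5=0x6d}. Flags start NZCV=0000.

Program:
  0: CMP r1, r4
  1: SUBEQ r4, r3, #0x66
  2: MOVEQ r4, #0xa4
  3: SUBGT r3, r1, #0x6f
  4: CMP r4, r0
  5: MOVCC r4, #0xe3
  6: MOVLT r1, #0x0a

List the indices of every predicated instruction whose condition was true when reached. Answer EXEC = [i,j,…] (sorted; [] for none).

[0] flags=1000 → (cmp)
[1] flags=1000 EQ?F → skip
[2] flags=1000 EQ?F → skip
[3] flags=1000 GT?F → skip
[4] flags=0010 → (cmp)
[5] flags=0010 CC?F → skip
[6] flags=0010 LT?F → skip

EXEC = []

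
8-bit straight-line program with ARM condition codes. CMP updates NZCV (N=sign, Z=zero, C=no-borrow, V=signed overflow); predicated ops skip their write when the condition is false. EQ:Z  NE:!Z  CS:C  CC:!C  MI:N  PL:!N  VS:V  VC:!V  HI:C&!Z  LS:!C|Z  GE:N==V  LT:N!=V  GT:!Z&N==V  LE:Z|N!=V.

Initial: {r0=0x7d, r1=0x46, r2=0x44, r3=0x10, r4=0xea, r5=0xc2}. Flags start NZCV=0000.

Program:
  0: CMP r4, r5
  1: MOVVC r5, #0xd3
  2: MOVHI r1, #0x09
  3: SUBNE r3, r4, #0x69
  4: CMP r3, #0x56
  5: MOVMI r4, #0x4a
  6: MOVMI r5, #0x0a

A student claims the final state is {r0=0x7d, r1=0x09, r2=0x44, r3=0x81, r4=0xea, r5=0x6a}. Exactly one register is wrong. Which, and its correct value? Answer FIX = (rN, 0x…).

FIX = (r5, 0xd3)

[0] flags=0010 → (cmp)
[1] flags=0010 VC?T → r5=0xd3
[2] flags=0010 HI?T → r1=0x09
[3] flags=0010 NE?T → r3=0x81
[4] flags=0011 → (cmp)
[5] flags=0011 MI?F → skip
[6] flags=0011 MI?F → skip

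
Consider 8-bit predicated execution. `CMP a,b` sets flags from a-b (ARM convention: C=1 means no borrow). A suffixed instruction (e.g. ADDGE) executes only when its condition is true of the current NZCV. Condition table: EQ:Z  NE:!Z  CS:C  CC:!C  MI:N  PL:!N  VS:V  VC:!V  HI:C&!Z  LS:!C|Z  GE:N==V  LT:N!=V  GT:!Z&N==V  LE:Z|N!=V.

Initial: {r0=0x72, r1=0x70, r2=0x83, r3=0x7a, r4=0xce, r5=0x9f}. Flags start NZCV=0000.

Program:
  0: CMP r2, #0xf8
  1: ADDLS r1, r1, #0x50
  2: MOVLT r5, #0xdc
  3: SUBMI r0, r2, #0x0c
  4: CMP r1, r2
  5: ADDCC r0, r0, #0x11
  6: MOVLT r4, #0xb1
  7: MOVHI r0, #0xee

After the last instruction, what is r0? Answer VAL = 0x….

[0] flags=1000 → (cmp)
[1] flags=1000 LS?T → r1=0xc0
[2] flags=1000 LT?T → r5=0xdc
[3] flags=1000 MI?T → r0=0x77
[4] flags=0010 → (cmp)
[5] flags=0010 CC?F → skip
[6] flags=0010 LT?F → skip
[7] flags=0010 HI?T → r0=0xee

VAL = 0xee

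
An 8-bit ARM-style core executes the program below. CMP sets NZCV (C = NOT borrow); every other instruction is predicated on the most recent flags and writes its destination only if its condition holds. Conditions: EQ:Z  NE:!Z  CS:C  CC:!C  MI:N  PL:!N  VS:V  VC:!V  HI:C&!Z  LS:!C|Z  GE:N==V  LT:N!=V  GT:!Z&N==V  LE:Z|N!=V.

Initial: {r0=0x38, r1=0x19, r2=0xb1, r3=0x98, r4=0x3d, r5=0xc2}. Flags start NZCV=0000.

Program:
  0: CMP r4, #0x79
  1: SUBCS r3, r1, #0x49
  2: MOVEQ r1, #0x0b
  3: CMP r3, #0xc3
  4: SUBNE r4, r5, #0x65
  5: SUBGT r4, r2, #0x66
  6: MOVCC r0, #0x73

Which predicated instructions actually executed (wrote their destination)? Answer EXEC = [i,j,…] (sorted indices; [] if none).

EXEC = [4,6]

0: ✓ CMP  NZCV=1000
1: · SUBCS
2: · MOVEQ
3: ✓ CMP  NZCV=1000
4: ✓ SUBNE  r4←0x5d
5: · SUBGT
6: ✓ MOVCC  r0←0x73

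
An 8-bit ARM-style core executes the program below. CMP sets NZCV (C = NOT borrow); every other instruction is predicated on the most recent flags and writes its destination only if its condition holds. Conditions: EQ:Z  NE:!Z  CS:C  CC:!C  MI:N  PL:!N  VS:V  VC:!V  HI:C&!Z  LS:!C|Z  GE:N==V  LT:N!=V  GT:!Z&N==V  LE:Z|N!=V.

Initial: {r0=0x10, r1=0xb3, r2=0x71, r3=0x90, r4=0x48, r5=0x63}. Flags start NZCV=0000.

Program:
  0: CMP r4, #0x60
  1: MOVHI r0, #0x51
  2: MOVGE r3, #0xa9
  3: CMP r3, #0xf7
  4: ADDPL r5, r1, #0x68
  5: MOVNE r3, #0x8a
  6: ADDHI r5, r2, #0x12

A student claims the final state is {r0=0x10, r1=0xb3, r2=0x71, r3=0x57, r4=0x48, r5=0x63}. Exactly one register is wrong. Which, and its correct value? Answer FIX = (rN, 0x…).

0: ✓ CMP  NZCV=1000
1: · MOVHI
2: · MOVGE
3: ✓ CMP  NZCV=1000
4: · ADDPL
5: ✓ MOVNE  r3←0x8a
6: · ADDHI

FIX = (r3, 0x8a)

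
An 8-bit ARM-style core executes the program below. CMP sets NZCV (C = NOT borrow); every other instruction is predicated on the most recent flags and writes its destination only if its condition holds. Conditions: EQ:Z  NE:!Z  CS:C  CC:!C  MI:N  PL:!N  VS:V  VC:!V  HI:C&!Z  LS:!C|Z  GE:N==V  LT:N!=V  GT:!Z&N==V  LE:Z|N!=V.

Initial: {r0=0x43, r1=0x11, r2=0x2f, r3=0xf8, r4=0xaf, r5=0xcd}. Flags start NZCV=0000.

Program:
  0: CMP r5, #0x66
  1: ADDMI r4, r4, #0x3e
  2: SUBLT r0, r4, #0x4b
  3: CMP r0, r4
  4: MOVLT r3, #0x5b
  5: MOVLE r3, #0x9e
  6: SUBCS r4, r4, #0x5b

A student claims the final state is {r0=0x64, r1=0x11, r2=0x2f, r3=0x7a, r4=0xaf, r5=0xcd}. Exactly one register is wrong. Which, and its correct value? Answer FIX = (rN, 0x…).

FIX = (r3, 0xf8)

[0] flags=0011 → (cmp)
[1] flags=0011 MI?F → skip
[2] flags=0011 LT?T → r0=0x64
[3] flags=1001 → (cmp)
[4] flags=1001 LT?F → skip
[5] flags=1001 LE?F → skip
[6] flags=1001 CS?F → skip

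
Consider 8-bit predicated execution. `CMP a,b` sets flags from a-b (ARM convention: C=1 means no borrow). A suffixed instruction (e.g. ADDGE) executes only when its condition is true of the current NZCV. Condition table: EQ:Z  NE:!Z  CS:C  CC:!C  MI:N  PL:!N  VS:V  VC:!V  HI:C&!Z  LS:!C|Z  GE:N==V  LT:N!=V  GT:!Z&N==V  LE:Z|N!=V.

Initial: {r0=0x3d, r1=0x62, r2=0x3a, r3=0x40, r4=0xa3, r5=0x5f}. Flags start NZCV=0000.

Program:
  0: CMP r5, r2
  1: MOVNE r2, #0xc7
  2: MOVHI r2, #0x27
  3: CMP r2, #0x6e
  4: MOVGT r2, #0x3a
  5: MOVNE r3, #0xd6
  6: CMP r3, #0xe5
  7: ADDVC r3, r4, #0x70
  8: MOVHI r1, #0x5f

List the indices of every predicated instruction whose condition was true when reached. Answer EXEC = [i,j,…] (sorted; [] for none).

EXEC = [1,2,5,7]

0: ✓ CMP  NZCV=0010
1: ✓ MOVNE  r2←0xc7
2: ✓ MOVHI  r2←0x27
3: ✓ CMP  NZCV=1000
4: · MOVGT
5: ✓ MOVNE  r3←0xd6
6: ✓ CMP  NZCV=1000
7: ✓ ADDVC  r3←0x13
8: · MOVHI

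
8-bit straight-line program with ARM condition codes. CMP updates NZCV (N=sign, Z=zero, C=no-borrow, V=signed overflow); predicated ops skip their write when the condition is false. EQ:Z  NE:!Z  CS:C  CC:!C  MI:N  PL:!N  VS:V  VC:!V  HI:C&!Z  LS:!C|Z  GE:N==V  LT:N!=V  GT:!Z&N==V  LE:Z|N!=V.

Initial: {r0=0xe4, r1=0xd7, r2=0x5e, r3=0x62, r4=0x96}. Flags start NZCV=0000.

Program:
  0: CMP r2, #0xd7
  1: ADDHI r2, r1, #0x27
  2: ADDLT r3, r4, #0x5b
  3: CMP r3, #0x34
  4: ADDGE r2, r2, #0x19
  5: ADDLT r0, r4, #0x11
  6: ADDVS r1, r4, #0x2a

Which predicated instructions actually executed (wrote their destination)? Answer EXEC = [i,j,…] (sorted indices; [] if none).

EXEC = [4]

0: ✓ CMP  NZCV=1001
1: · ADDHI
2: · ADDLT
3: ✓ CMP  NZCV=0010
4: ✓ ADDGE  r2←0x77
5: · ADDLT
6: · ADDVS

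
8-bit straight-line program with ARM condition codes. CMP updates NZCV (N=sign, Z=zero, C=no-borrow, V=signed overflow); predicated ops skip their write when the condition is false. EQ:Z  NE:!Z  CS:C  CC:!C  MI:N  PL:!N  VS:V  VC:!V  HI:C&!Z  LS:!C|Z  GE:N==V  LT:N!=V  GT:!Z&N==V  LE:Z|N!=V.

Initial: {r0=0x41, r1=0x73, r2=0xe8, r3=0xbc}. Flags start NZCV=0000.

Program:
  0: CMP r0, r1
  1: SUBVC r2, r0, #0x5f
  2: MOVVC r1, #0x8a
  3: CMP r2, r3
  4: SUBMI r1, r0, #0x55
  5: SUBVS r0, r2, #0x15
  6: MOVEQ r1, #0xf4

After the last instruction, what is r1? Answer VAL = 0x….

VAL = 0x8a

[0] flags=1000 → (cmp)
[1] flags=1000 VC?T → r2=0xe2
[2] flags=1000 VC?T → r1=0x8a
[3] flags=0010 → (cmp)
[4] flags=0010 MI?F → skip
[5] flags=0010 VS?F → skip
[6] flags=0010 EQ?F → skip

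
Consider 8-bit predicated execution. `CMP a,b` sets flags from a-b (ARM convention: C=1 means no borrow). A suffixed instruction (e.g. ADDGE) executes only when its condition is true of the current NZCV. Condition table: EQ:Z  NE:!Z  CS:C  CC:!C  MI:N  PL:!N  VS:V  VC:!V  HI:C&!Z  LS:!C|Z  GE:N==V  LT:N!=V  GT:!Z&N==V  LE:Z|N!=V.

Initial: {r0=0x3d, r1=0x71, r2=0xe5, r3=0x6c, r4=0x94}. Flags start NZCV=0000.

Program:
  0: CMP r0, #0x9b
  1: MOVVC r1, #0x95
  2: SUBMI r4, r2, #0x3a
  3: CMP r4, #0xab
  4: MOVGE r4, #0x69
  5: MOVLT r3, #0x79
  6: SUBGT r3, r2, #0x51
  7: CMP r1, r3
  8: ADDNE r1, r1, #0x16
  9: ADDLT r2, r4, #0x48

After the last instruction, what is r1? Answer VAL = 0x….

0: ✓ CMP  NZCV=1001
1: · MOVVC
2: ✓ SUBMI  r4←0xab
3: ✓ CMP  NZCV=0110
4: ✓ MOVGE  r4←0x69
5: · MOVLT
6: · SUBGT
7: ✓ CMP  NZCV=0010
8: ✓ ADDNE  r1←0x87
9: · ADDLT

VAL = 0x87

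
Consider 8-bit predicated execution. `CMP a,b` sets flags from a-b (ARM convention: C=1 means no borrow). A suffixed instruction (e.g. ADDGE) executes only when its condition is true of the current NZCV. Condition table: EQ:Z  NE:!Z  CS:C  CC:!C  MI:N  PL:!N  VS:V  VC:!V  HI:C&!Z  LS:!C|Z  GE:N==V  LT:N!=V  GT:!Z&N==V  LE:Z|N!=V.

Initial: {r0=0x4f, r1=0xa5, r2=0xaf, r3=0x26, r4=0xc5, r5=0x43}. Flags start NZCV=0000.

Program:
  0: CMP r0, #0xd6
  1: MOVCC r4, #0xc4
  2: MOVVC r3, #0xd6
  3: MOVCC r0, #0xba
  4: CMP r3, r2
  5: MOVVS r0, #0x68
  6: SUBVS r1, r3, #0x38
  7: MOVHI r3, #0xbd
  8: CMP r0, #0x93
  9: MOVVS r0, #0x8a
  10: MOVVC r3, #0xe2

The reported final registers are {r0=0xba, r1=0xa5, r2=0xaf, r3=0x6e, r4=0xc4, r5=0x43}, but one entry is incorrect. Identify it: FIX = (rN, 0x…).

[0] flags=0000 → (cmp)
[1] flags=0000 CC?T → r4=0xc4
[2] flags=0000 VC?T → r3=0xd6
[3] flags=0000 CC?T → r0=0xba
[4] flags=0010 → (cmp)
[5] flags=0010 VS?F → skip
[6] flags=0010 VS?F → skip
[7] flags=0010 HI?T → r3=0xbd
[8] flags=0010 → (cmp)
[9] flags=0010 VS?F → skip
[10] flags=0010 VC?T → r3=0xe2

FIX = (r3, 0xe2)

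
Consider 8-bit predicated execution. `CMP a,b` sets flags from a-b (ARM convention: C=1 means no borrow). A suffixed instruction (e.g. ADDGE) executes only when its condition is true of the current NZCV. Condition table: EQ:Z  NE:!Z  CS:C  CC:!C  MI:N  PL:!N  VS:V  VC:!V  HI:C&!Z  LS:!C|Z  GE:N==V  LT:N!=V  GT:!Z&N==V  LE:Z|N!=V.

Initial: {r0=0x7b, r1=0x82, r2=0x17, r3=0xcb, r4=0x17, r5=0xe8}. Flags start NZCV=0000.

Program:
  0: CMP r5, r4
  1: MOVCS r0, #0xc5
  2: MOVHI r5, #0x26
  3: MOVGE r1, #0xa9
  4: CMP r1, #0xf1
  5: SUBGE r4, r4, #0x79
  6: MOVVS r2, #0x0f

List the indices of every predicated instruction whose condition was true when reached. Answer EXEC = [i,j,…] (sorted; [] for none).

[0] flags=1010 → (cmp)
[1] flags=1010 CS?T → r0=0xc5
[2] flags=1010 HI?T → r5=0x26
[3] flags=1010 GE?F → skip
[4] flags=1000 → (cmp)
[5] flags=1000 GE?F → skip
[6] flags=1000 VS?F → skip

EXEC = [1,2]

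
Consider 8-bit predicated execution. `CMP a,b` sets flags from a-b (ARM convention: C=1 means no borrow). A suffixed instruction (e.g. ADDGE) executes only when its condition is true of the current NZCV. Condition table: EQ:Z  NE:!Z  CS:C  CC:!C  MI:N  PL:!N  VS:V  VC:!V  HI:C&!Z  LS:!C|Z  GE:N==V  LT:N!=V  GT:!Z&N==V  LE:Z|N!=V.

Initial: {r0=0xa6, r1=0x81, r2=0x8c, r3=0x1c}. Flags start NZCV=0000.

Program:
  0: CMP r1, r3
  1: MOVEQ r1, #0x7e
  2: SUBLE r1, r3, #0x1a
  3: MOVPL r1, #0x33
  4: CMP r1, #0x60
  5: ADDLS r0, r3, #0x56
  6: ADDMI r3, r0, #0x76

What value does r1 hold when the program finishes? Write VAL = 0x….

VAL = 0x33

0: ✓ CMP  NZCV=0011
1: · MOVEQ
2: ✓ SUBLE  r1←0x02
3: ✓ MOVPL  r1←0x33
4: ✓ CMP  NZCV=1000
5: ✓ ADDLS  r0←0x72
6: ✓ ADDMI  r3←0xe8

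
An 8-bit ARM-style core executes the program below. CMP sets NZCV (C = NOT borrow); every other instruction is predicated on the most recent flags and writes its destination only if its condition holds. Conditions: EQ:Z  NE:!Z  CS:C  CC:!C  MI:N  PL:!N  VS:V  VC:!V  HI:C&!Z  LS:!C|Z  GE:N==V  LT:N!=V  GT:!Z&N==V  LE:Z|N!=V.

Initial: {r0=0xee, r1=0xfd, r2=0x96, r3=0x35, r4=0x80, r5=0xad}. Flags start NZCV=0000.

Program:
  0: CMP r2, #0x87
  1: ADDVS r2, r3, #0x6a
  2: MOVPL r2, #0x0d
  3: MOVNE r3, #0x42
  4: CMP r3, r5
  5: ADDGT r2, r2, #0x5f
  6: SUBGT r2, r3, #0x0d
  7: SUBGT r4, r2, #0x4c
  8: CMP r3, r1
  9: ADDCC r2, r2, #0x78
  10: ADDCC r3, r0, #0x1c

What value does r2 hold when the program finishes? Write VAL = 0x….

VAL = 0xad

[0] flags=0010 → (cmp)
[1] flags=0010 VS?F → skip
[2] flags=0010 PL?T → r2=0x0d
[3] flags=0010 NE?T → r3=0x42
[4] flags=1001 → (cmp)
[5] flags=1001 GT?T → r2=0x6c
[6] flags=1001 GT?T → r2=0x35
[7] flags=1001 GT?T → r4=0xe9
[8] flags=0000 → (cmp)
[9] flags=0000 CC?T → r2=0xad
[10] flags=0000 CC?T → r3=0x0a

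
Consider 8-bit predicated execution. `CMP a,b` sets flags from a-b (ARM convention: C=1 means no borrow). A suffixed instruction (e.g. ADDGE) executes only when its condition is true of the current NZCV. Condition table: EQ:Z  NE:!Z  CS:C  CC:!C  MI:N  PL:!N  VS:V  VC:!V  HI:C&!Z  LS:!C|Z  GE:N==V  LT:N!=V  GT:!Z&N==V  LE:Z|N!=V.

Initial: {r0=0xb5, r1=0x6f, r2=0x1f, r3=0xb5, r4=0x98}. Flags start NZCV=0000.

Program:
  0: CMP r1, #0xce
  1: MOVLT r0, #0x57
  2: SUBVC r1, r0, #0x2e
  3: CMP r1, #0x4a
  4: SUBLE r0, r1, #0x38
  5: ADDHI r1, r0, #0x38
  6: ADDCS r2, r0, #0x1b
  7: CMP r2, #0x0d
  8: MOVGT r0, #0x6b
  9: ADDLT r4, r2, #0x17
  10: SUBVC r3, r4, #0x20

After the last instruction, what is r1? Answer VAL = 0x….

VAL = 0xed

0: ✓ CMP  NZCV=1001
1: · MOVLT
2: · SUBVC
3: ✓ CMP  NZCV=0010
4: · SUBLE
5: ✓ ADDHI  r1←0xed
6: ✓ ADDCS  r2←0xd0
7: ✓ CMP  NZCV=1010
8: · MOVGT
9: ✓ ADDLT  r4←0xe7
10: ✓ SUBVC  r3←0xc7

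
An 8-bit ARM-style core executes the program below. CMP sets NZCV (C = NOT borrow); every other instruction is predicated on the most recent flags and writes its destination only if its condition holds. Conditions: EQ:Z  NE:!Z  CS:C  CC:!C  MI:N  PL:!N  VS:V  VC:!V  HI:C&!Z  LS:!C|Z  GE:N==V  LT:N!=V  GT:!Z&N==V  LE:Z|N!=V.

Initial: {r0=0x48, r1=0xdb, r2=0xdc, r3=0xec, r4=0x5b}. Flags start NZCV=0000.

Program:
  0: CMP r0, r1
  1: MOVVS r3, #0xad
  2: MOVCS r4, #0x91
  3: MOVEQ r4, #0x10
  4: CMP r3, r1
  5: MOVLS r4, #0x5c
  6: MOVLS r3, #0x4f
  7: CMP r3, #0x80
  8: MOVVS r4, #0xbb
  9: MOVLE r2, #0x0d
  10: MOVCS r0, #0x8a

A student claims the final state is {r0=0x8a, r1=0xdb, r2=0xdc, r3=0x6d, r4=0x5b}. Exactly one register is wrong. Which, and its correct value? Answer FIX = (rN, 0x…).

FIX = (r3, 0xec)

0: ✓ CMP  NZCV=0000
1: · MOVVS
2: · MOVCS
3: · MOVEQ
4: ✓ CMP  NZCV=0010
5: · MOVLS
6: · MOVLS
7: ✓ CMP  NZCV=0010
8: · MOVVS
9: · MOVLE
10: ✓ MOVCS  r0←0x8a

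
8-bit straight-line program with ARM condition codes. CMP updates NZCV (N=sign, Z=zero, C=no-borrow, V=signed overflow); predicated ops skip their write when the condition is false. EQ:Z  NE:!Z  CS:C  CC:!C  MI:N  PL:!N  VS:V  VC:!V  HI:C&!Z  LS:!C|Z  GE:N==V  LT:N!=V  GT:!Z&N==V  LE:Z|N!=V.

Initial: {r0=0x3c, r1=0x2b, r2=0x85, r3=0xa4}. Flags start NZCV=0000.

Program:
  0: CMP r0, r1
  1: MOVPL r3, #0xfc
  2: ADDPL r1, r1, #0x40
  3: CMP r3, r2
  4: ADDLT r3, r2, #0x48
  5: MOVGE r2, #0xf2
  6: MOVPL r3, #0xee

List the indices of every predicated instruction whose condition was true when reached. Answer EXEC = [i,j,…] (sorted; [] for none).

EXEC = [1,2,5,6]

[0] flags=0010 → (cmp)
[1] flags=0010 PL?T → r3=0xfc
[2] flags=0010 PL?T → r1=0x6b
[3] flags=0010 → (cmp)
[4] flags=0010 LT?F → skip
[5] flags=0010 GE?T → r2=0xf2
[6] flags=0010 PL?T → r3=0xee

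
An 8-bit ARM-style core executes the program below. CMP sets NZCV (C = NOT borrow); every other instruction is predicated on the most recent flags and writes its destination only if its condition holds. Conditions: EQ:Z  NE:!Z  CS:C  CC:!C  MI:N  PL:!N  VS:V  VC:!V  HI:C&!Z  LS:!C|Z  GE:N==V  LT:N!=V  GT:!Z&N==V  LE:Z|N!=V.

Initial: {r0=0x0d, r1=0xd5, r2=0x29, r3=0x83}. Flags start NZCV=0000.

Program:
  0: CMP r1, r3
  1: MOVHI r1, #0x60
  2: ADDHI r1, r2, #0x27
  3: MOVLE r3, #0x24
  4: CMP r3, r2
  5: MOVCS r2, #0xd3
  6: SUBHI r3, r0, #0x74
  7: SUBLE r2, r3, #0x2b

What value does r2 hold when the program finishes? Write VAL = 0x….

[0] flags=0010 → (cmp)
[1] flags=0010 HI?T → r1=0x60
[2] flags=0010 HI?T → r1=0x50
[3] flags=0010 LE?F → skip
[4] flags=0011 → (cmp)
[5] flags=0011 CS?T → r2=0xd3
[6] flags=0011 HI?T → r3=0x99
[7] flags=0011 LE?T → r2=0x6e

VAL = 0x6e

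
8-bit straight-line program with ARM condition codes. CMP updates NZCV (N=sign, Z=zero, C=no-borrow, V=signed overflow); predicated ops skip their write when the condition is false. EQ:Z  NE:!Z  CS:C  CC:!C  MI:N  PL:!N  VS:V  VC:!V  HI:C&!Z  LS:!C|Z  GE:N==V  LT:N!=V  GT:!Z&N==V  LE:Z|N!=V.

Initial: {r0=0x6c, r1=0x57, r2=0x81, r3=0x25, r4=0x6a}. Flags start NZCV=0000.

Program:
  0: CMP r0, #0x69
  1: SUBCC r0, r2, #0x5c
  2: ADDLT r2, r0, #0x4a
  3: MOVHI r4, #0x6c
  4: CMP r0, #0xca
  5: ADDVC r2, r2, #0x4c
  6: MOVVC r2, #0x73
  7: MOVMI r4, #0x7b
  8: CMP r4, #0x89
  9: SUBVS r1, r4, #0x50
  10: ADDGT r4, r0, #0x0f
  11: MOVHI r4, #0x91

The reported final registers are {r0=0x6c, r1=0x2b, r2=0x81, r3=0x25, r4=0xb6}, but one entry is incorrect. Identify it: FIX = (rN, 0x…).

0: ✓ CMP  NZCV=0010
1: · SUBCC
2: · ADDLT
3: ✓ MOVHI  r4←0x6c
4: ✓ CMP  NZCV=1001
5: · ADDVC
6: · MOVVC
7: ✓ MOVMI  r4←0x7b
8: ✓ CMP  NZCV=1001
9: ✓ SUBVS  r1←0x2b
10: ✓ ADDGT  r4←0x7b
11: · MOVHI

FIX = (r4, 0x7b)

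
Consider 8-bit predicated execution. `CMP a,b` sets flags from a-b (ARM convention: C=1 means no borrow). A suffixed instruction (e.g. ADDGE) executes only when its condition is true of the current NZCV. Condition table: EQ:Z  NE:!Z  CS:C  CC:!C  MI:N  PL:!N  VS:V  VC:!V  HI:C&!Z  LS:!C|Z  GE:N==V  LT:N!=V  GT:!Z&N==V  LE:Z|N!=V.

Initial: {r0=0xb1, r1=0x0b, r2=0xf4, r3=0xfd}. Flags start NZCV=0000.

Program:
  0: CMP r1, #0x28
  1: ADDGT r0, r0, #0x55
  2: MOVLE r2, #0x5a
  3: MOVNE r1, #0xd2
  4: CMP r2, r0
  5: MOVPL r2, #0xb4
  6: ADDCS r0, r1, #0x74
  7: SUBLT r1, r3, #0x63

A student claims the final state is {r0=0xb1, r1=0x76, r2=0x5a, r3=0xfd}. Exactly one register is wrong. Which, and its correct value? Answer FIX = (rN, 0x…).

FIX = (r1, 0xd2)

0: ✓ CMP  NZCV=1000
1: · ADDGT
2: ✓ MOVLE  r2←0x5a
3: ✓ MOVNE  r1←0xd2
4: ✓ CMP  NZCV=1001
5: · MOVPL
6: · ADDCS
7: · SUBLT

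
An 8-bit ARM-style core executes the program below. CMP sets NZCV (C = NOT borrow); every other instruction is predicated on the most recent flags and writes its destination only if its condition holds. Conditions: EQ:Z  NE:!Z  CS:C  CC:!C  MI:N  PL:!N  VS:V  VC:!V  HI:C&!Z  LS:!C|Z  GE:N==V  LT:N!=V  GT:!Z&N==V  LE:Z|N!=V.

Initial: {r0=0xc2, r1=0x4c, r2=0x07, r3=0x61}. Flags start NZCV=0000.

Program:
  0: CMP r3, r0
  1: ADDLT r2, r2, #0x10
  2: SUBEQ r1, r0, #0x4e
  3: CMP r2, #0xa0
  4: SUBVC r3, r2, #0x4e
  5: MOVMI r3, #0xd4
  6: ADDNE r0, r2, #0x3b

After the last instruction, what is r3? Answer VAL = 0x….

0: ✓ CMP  NZCV=1001
1: · ADDLT
2: · SUBEQ
3: ✓ CMP  NZCV=0000
4: ✓ SUBVC  r3←0xb9
5: · MOVMI
6: ✓ ADDNE  r0←0x42

VAL = 0xb9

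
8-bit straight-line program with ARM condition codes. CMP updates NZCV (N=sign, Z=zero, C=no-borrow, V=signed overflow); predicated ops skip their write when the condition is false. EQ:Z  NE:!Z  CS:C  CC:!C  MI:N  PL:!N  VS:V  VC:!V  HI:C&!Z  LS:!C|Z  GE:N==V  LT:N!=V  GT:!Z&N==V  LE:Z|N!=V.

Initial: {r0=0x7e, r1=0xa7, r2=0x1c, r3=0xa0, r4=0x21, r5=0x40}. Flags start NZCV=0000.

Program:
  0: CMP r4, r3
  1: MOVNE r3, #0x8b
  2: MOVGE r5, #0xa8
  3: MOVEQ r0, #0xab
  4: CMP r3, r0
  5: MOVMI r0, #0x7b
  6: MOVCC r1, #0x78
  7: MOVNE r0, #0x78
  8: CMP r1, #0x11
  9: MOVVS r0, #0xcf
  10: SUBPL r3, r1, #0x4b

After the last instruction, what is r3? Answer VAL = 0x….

VAL = 0x8b

0: ✓ CMP  NZCV=1001
1: ✓ MOVNE  r3←0x8b
2: ✓ MOVGE  r5←0xa8
3: · MOVEQ
4: ✓ CMP  NZCV=0011
5: · MOVMI
6: · MOVCC
7: ✓ MOVNE  r0←0x78
8: ✓ CMP  NZCV=1010
9: · MOVVS
10: · SUBPL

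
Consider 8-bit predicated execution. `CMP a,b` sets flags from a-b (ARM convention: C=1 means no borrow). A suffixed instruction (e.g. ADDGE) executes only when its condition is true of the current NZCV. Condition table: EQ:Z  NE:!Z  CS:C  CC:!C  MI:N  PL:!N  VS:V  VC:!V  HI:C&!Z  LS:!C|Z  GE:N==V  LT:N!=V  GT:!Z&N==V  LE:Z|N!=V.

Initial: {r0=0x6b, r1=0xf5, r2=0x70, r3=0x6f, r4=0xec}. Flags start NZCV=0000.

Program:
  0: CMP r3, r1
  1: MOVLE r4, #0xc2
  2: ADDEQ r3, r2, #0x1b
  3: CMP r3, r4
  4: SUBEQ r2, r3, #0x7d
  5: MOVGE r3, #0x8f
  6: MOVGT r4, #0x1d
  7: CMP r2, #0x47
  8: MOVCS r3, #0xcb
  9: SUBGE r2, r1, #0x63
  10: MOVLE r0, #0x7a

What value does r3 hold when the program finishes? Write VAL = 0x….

[0] flags=0000 → (cmp)
[1] flags=0000 LE?F → skip
[2] flags=0000 EQ?F → skip
[3] flags=1001 → (cmp)
[4] flags=1001 EQ?F → skip
[5] flags=1001 GE?T → r3=0x8f
[6] flags=1001 GT?T → r4=0x1d
[7] flags=0010 → (cmp)
[8] flags=0010 CS?T → r3=0xcb
[9] flags=0010 GE?T → r2=0x92
[10] flags=0010 LE?F → skip

VAL = 0xcb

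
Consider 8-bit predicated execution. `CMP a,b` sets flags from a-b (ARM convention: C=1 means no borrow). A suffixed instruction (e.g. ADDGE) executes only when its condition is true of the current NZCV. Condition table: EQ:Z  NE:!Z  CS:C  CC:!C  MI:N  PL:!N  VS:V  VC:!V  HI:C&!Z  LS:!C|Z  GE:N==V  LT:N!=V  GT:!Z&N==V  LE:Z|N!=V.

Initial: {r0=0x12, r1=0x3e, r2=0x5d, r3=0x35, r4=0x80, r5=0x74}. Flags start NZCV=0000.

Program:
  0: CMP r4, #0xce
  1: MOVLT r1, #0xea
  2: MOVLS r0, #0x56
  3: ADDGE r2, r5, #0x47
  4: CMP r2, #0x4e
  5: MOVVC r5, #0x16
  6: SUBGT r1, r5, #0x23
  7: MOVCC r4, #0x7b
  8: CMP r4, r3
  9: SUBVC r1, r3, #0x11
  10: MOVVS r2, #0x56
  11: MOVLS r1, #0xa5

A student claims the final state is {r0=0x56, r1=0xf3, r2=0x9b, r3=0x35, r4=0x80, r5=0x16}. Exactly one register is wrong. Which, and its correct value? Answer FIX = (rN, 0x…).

[0] flags=1000 → (cmp)
[1] flags=1000 LT?T → r1=0xea
[2] flags=1000 LS?T → r0=0x56
[3] flags=1000 GE?F → skip
[4] flags=0010 → (cmp)
[5] flags=0010 VC?T → r5=0x16
[6] flags=0010 GT?T → r1=0xf3
[7] flags=0010 CC?F → skip
[8] flags=0011 → (cmp)
[9] flags=0011 VC?F → skip
[10] flags=0011 VS?T → r2=0x56
[11] flags=0011 LS?F → skip

FIX = (r2, 0x56)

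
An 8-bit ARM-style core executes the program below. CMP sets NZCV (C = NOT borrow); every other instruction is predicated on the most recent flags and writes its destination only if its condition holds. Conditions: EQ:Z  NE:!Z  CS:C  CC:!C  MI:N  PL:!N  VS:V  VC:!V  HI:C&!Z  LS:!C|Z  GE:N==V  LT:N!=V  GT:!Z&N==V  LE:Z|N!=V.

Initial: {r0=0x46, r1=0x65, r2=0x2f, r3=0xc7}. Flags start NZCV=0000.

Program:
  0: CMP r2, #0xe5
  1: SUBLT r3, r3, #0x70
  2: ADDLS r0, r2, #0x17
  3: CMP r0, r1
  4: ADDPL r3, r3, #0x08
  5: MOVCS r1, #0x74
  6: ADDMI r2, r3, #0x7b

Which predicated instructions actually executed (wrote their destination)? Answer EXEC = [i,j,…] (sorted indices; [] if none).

0: ✓ CMP  NZCV=0000
1: · SUBLT
2: ✓ ADDLS  r0←0x46
3: ✓ CMP  NZCV=1000
4: · ADDPL
5: · MOVCS
6: ✓ ADDMI  r2←0x42

EXEC = [2,6]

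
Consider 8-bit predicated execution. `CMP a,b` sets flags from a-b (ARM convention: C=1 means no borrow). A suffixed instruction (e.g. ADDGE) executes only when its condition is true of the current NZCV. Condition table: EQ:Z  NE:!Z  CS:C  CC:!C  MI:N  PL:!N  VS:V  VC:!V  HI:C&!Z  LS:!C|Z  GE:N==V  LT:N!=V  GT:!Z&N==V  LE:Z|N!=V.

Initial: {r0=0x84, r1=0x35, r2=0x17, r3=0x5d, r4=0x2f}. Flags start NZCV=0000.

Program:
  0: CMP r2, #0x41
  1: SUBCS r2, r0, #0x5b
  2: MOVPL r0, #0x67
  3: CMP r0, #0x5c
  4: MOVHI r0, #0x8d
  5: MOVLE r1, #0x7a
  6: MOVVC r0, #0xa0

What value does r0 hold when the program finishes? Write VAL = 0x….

VAL = 0x8d

0: ✓ CMP  NZCV=1000
1: · SUBCS
2: · MOVPL
3: ✓ CMP  NZCV=0011
4: ✓ MOVHI  r0←0x8d
5: ✓ MOVLE  r1←0x7a
6: · MOVVC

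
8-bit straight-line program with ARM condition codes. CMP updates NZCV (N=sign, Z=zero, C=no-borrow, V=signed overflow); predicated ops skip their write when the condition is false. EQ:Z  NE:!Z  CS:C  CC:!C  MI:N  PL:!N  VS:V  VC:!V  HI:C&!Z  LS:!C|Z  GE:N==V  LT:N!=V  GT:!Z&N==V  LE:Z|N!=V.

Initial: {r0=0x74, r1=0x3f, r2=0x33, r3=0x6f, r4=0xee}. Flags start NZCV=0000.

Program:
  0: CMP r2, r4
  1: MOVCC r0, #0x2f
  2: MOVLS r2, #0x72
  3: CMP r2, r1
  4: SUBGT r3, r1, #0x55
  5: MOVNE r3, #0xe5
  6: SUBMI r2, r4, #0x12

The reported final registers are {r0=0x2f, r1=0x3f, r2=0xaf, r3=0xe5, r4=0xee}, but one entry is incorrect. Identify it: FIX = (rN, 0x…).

FIX = (r2, 0x72)

[0] flags=0000 → (cmp)
[1] flags=0000 CC?T → r0=0x2f
[2] flags=0000 LS?T → r2=0x72
[3] flags=0010 → (cmp)
[4] flags=0010 GT?T → r3=0xea
[5] flags=0010 NE?T → r3=0xe5
[6] flags=0010 MI?F → skip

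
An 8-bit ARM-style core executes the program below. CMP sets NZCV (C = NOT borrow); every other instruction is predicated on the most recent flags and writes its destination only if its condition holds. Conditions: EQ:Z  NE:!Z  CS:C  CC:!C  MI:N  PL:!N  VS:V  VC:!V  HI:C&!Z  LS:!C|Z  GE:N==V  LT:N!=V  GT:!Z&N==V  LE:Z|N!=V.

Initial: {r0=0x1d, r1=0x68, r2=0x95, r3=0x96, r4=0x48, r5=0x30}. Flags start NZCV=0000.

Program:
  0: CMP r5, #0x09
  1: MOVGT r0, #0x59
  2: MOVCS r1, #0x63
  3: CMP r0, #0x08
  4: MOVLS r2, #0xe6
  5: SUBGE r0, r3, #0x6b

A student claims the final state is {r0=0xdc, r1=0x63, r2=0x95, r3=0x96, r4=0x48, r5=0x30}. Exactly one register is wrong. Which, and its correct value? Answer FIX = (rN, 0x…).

[0] flags=0010 → (cmp)
[1] flags=0010 GT?T → r0=0x59
[2] flags=0010 CS?T → r1=0x63
[3] flags=0010 → (cmp)
[4] flags=0010 LS?F → skip
[5] flags=0010 GE?T → r0=0x2b

FIX = (r0, 0x2b)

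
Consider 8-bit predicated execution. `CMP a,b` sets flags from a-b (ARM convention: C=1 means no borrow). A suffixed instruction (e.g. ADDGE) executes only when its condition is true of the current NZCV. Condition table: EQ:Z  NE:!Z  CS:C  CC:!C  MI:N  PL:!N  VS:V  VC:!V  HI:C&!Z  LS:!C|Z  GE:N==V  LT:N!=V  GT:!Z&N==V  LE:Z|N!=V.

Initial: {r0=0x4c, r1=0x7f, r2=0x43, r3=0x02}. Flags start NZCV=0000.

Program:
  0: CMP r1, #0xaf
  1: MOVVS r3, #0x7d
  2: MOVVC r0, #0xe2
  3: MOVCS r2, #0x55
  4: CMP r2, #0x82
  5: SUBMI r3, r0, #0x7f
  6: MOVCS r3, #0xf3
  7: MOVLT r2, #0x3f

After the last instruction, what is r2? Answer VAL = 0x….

[0] flags=1001 → (cmp)
[1] flags=1001 VS?T → r3=0x7d
[2] flags=1001 VC?F → skip
[3] flags=1001 CS?F → skip
[4] flags=1001 → (cmp)
[5] flags=1001 MI?T → r3=0xcd
[6] flags=1001 CS?F → skip
[7] flags=1001 LT?F → skip

VAL = 0x43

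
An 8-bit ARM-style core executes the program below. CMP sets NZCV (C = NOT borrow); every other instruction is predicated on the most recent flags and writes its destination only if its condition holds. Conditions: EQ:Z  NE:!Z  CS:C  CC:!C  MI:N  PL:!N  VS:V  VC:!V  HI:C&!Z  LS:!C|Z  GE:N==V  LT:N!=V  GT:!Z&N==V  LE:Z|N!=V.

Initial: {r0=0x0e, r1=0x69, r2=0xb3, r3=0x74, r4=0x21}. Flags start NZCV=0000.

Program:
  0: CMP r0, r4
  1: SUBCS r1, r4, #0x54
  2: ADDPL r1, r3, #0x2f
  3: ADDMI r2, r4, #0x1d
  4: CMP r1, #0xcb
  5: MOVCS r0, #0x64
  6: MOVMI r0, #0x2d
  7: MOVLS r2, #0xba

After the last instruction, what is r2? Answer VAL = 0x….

VAL = 0xba

[0] flags=1000 → (cmp)
[1] flags=1000 CS?F → skip
[2] flags=1000 PL?F → skip
[3] flags=1000 MI?T → r2=0x3e
[4] flags=1001 → (cmp)
[5] flags=1001 CS?F → skip
[6] flags=1001 MI?T → r0=0x2d
[7] flags=1001 LS?T → r2=0xba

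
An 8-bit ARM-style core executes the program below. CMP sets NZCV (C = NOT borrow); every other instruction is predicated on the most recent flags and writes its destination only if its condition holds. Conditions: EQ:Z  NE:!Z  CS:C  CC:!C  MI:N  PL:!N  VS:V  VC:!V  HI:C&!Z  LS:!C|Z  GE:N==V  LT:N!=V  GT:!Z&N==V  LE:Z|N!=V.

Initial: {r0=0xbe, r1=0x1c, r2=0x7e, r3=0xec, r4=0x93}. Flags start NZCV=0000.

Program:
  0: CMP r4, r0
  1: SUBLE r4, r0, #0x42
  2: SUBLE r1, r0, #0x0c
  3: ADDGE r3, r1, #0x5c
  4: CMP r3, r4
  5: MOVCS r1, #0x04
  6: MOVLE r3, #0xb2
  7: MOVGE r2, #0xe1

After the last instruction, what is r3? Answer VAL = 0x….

[0] flags=1000 → (cmp)
[1] flags=1000 LE?T → r4=0x7c
[2] flags=1000 LE?T → r1=0xb2
[3] flags=1000 GE?F → skip
[4] flags=0011 → (cmp)
[5] flags=0011 CS?T → r1=0x04
[6] flags=0011 LE?T → r3=0xb2
[7] flags=0011 GE?F → skip

VAL = 0xb2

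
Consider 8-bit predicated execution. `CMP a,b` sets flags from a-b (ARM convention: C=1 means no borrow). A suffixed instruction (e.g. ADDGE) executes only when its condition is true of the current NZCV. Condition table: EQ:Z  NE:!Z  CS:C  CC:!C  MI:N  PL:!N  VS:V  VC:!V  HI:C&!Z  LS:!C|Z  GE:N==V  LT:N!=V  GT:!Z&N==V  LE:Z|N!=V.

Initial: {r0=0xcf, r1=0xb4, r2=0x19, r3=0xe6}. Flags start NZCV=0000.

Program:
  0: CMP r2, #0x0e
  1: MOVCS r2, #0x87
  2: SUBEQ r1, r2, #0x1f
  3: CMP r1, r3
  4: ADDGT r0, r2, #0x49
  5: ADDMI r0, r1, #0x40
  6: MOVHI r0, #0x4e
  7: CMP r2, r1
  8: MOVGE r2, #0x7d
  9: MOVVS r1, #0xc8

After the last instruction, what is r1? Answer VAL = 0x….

VAL = 0xb4

0: ✓ CMP  NZCV=0010
1: ✓ MOVCS  r2←0x87
2: · SUBEQ
3: ✓ CMP  NZCV=1000
4: · ADDGT
5: ✓ ADDMI  r0←0xf4
6: · MOVHI
7: ✓ CMP  NZCV=1000
8: · MOVGE
9: · MOVVS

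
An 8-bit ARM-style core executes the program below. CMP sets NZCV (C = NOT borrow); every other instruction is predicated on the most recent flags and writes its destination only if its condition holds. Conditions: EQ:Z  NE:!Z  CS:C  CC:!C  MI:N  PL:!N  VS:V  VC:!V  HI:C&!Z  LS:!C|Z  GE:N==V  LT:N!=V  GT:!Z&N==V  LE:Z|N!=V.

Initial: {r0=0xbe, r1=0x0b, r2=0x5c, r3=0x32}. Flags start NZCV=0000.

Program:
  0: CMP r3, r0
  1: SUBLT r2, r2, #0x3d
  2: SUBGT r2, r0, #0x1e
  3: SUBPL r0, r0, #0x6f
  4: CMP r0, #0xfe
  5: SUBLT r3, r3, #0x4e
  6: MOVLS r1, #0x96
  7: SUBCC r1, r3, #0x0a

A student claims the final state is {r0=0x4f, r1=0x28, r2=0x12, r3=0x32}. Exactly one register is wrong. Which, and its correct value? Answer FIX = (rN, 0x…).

0: ✓ CMP  NZCV=0000
1: · SUBLT
2: ✓ SUBGT  r2←0xa0
3: ✓ SUBPL  r0←0x4f
4: ✓ CMP  NZCV=0000
5: · SUBLT
6: ✓ MOVLS  r1←0x96
7: ✓ SUBCC  r1←0x28

FIX = (r2, 0xa0)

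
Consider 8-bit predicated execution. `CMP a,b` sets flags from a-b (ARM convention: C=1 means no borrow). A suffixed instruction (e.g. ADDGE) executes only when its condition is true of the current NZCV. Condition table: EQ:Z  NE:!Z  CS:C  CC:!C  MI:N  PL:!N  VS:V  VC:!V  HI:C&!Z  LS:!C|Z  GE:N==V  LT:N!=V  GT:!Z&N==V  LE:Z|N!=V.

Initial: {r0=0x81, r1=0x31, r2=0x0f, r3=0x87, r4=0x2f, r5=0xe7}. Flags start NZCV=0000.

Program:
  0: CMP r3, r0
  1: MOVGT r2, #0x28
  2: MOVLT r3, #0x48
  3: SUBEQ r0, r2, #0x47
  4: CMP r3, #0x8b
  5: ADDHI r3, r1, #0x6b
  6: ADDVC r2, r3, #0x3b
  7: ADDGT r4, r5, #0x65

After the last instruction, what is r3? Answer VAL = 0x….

[0] flags=0010 → (cmp)
[1] flags=0010 GT?T → r2=0x28
[2] flags=0010 LT?F → skip
[3] flags=0010 EQ?F → skip
[4] flags=1000 → (cmp)
[5] flags=1000 HI?F → skip
[6] flags=1000 VC?T → r2=0xc2
[7] flags=1000 GT?F → skip

VAL = 0x87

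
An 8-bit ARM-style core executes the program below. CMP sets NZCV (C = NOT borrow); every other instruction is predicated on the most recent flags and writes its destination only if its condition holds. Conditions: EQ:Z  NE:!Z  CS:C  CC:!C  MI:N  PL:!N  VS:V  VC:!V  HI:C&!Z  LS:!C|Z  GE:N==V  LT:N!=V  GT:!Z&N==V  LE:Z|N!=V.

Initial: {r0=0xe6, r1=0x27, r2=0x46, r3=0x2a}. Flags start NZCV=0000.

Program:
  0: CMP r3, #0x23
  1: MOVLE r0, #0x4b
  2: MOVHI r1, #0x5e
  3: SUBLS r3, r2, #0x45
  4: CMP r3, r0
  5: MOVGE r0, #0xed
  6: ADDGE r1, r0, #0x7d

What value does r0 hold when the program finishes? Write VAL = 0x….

[0] flags=0010 → (cmp)
[1] flags=0010 LE?F → skip
[2] flags=0010 HI?T → r1=0x5e
[3] flags=0010 LS?F → skip
[4] flags=0000 → (cmp)
[5] flags=0000 GE?T → r0=0xed
[6] flags=0000 GE?T → r1=0x6a

VAL = 0xed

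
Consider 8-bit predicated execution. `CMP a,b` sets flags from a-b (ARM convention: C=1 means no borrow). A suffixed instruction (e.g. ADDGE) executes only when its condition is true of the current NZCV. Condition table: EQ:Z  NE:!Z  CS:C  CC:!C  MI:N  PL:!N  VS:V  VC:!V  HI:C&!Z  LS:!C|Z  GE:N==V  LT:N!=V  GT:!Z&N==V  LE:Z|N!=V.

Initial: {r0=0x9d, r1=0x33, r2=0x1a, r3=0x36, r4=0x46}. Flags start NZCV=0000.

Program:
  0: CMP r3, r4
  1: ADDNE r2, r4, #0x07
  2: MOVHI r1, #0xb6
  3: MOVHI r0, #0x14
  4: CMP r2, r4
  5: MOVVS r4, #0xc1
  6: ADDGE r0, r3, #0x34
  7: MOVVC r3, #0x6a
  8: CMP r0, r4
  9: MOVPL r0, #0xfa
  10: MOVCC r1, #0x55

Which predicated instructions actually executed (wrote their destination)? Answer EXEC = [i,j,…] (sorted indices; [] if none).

EXEC = [1,6,7,9]

0: ✓ CMP  NZCV=1000
1: ✓ ADDNE  r2←0x4d
2: · MOVHI
3: · MOVHI
4: ✓ CMP  NZCV=0010
5: · MOVVS
6: ✓ ADDGE  r0←0x6a
7: ✓ MOVVC  r3←0x6a
8: ✓ CMP  NZCV=0010
9: ✓ MOVPL  r0←0xfa
10: · MOVCC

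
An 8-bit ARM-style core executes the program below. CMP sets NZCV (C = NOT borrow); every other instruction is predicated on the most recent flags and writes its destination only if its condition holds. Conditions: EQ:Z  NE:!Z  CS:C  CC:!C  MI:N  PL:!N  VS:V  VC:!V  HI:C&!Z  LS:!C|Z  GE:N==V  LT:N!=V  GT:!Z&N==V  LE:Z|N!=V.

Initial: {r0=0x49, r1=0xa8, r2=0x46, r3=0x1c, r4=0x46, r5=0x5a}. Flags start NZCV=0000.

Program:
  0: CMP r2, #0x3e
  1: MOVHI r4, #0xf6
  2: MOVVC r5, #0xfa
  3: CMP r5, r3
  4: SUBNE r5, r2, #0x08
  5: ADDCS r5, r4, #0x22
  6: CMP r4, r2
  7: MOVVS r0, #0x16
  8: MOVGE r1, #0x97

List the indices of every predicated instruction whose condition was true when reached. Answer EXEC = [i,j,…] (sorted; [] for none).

0: ✓ CMP  NZCV=0010
1: ✓ MOVHI  r4←0xf6
2: ✓ MOVVC  r5←0xfa
3: ✓ CMP  NZCV=1010
4: ✓ SUBNE  r5←0x3e
5: ✓ ADDCS  r5←0x18
6: ✓ CMP  NZCV=1010
7: · MOVVS
8: · MOVGE

EXEC = [1,2,4,5]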